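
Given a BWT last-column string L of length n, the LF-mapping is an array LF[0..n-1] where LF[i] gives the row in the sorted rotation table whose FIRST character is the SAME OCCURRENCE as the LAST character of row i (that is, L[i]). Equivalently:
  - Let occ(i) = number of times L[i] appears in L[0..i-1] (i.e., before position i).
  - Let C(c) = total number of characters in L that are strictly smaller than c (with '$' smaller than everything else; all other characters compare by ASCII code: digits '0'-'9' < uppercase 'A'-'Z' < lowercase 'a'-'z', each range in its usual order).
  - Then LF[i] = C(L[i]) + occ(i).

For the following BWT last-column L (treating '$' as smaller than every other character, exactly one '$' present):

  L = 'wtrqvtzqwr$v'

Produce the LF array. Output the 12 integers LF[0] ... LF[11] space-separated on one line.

Char counts: '$':1, 'q':2, 'r':2, 't':2, 'v':2, 'w':2, 'z':1
C (first-col start): C('$')=0, C('q')=1, C('r')=3, C('t')=5, C('v')=7, C('w')=9, C('z')=11
L[0]='w': occ=0, LF[0]=C('w')+0=9+0=9
L[1]='t': occ=0, LF[1]=C('t')+0=5+0=5
L[2]='r': occ=0, LF[2]=C('r')+0=3+0=3
L[3]='q': occ=0, LF[3]=C('q')+0=1+0=1
L[4]='v': occ=0, LF[4]=C('v')+0=7+0=7
L[5]='t': occ=1, LF[5]=C('t')+1=5+1=6
L[6]='z': occ=0, LF[6]=C('z')+0=11+0=11
L[7]='q': occ=1, LF[7]=C('q')+1=1+1=2
L[8]='w': occ=1, LF[8]=C('w')+1=9+1=10
L[9]='r': occ=1, LF[9]=C('r')+1=3+1=4
L[10]='$': occ=0, LF[10]=C('$')+0=0+0=0
L[11]='v': occ=1, LF[11]=C('v')+1=7+1=8

Answer: 9 5 3 1 7 6 11 2 10 4 0 8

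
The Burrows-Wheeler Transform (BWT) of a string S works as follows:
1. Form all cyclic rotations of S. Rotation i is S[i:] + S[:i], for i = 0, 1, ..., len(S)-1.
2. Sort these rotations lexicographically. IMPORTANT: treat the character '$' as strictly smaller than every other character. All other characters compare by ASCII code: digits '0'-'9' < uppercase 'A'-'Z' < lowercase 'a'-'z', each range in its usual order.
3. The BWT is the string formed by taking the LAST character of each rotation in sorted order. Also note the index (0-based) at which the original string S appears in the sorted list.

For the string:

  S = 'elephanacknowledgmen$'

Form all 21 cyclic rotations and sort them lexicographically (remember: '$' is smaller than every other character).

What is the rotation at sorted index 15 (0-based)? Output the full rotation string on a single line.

All 21 rotations (rotation i = S[i:]+S[:i]):
  rot[0] = elephanacknowledgmen$
  rot[1] = lephanacknowledgmen$e
  rot[2] = ephanacknowledgmen$el
  rot[3] = phanacknowledgmen$ele
  rot[4] = hanacknowledgmen$elep
  rot[5] = anacknowledgmen$eleph
  rot[6] = nacknowledgmen$elepha
  rot[7] = acknowledgmen$elephan
  rot[8] = cknowledgmen$elephana
  rot[9] = knowledgmen$elephanac
  rot[10] = nowledgmen$elephanack
  rot[11] = owledgmen$elephanackn
  rot[12] = wledgmen$elephanackno
  rot[13] = ledgmen$elephanacknow
  rot[14] = edgmen$elephanacknowl
  rot[15] = dgmen$elephanacknowle
  rot[16] = gmen$elephanacknowled
  rot[17] = men$elephanacknowledg
  rot[18] = en$elephanacknowledgm
  rot[19] = n$elephanacknowledgme
  rot[20] = $elephanacknowledgmen
Sorted (with $ < everything):
  sorted[0] = $elephanacknowledgmen
  sorted[1] = acknowledgmen$elephan
  sorted[2] = anacknowledgmen$eleph
  sorted[3] = cknowledgmen$elephana
  sorted[4] = dgmen$elephanacknowle
  sorted[5] = edgmen$elephanacknowl
  sorted[6] = elephanacknowledgmen$
  sorted[7] = en$elephanacknowledgm
  sorted[8] = ephanacknowledgmen$el
  sorted[9] = gmen$elephanacknowled
  sorted[10] = hanacknowledgmen$elep
  sorted[11] = knowledgmen$elephanac
  sorted[12] = ledgmen$elephanacknow
  sorted[13] = lephanacknowledgmen$e
  sorted[14] = men$elephanacknowledg
  sorted[15] = n$elephanacknowledgme
  sorted[16] = nacknowledgmen$elepha
  sorted[17] = nowledgmen$elephanack
  sorted[18] = owledgmen$elephanackn
  sorted[19] = phanacknowledgmen$ele
  sorted[20] = wledgmen$elephanackno
sorted[15] = n$elephanacknowledgme

Answer: n$elephanacknowledgme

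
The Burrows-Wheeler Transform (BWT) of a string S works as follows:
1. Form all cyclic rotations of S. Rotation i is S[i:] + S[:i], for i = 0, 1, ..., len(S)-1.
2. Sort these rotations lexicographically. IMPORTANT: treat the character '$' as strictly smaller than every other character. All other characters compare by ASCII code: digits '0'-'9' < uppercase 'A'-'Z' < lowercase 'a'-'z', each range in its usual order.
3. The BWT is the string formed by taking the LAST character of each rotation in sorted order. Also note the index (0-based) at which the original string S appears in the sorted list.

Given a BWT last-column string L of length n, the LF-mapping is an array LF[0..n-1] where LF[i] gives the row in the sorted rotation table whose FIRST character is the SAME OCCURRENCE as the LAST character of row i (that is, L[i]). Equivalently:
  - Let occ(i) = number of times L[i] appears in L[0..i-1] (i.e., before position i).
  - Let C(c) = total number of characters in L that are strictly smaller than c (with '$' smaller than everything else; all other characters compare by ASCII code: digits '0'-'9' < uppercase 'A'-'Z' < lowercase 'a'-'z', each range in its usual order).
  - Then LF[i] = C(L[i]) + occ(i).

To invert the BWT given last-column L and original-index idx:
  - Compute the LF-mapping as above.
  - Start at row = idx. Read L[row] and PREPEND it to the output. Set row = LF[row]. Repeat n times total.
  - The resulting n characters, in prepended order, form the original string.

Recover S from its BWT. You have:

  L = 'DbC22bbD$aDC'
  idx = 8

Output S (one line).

LF mapping: 5 9 3 1 2 10 11 6 0 8 7 4
Walk LF starting at row 8, prepending L[row]:
  step 1: row=8, L[8]='$', prepend. Next row=LF[8]=0
  step 2: row=0, L[0]='D', prepend. Next row=LF[0]=5
  step 3: row=5, L[5]='b', prepend. Next row=LF[5]=10
  step 4: row=10, L[10]='D', prepend. Next row=LF[10]=7
  step 5: row=7, L[7]='D', prepend. Next row=LF[7]=6
  step 6: row=6, L[6]='b', prepend. Next row=LF[6]=11
  step 7: row=11, L[11]='C', prepend. Next row=LF[11]=4
  step 8: row=4, L[4]='2', prepend. Next row=LF[4]=2
  step 9: row=2, L[2]='C', prepend. Next row=LF[2]=3
  step 10: row=3, L[3]='2', prepend. Next row=LF[3]=1
  step 11: row=1, L[1]='b', prepend. Next row=LF[1]=9
  step 12: row=9, L[9]='a', prepend. Next row=LF[9]=8
Reversed output: ab2C2CbDDbD$

Answer: ab2C2CbDDbD$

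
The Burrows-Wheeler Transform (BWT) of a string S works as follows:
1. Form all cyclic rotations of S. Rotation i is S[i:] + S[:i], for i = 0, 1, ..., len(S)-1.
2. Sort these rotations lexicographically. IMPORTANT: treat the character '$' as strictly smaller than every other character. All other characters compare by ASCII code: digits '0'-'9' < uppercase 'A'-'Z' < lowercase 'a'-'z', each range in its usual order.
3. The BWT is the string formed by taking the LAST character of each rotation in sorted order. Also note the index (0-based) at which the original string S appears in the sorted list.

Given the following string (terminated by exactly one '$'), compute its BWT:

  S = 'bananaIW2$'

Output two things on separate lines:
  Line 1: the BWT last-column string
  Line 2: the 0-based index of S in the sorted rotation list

All 10 rotations (rotation i = S[i:]+S[:i]):
  rot[0] = bananaIW2$
  rot[1] = ananaIW2$b
  rot[2] = nanaIW2$ba
  rot[3] = anaIW2$ban
  rot[4] = naIW2$bana
  rot[5] = aIW2$banan
  rot[6] = IW2$banana
  rot[7] = W2$bananaI
  rot[8] = 2$bananaIW
  rot[9] = $bananaIW2
Sorted (with $ < everything):
  sorted[0] = $bananaIW2  (last char: '2')
  sorted[1] = 2$bananaIW  (last char: 'W')
  sorted[2] = IW2$banana  (last char: 'a')
  sorted[3] = W2$bananaI  (last char: 'I')
  sorted[4] = aIW2$banan  (last char: 'n')
  sorted[5] = anaIW2$ban  (last char: 'n')
  sorted[6] = ananaIW2$b  (last char: 'b')
  sorted[7] = bananaIW2$  (last char: '$')
  sorted[8] = naIW2$bana  (last char: 'a')
  sorted[9] = nanaIW2$ba  (last char: 'a')
Last column: 2WaInnb$aa
Original string S is at sorted index 7

Answer: 2WaInnb$aa
7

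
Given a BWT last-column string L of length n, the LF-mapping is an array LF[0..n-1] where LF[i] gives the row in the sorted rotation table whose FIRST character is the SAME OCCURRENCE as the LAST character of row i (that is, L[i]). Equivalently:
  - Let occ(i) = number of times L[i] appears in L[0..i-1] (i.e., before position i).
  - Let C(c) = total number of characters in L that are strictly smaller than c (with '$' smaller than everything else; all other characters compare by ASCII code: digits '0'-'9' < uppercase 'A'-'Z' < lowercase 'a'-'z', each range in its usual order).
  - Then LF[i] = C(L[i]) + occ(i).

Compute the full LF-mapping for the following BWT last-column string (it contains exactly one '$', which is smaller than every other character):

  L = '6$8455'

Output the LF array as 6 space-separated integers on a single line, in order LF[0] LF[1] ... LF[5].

Char counts: '$':1, '4':1, '5':2, '6':1, '8':1
C (first-col start): C('$')=0, C('4')=1, C('5')=2, C('6')=4, C('8')=5
L[0]='6': occ=0, LF[0]=C('6')+0=4+0=4
L[1]='$': occ=0, LF[1]=C('$')+0=0+0=0
L[2]='8': occ=0, LF[2]=C('8')+0=5+0=5
L[3]='4': occ=0, LF[3]=C('4')+0=1+0=1
L[4]='5': occ=0, LF[4]=C('5')+0=2+0=2
L[5]='5': occ=1, LF[5]=C('5')+1=2+1=3

Answer: 4 0 5 1 2 3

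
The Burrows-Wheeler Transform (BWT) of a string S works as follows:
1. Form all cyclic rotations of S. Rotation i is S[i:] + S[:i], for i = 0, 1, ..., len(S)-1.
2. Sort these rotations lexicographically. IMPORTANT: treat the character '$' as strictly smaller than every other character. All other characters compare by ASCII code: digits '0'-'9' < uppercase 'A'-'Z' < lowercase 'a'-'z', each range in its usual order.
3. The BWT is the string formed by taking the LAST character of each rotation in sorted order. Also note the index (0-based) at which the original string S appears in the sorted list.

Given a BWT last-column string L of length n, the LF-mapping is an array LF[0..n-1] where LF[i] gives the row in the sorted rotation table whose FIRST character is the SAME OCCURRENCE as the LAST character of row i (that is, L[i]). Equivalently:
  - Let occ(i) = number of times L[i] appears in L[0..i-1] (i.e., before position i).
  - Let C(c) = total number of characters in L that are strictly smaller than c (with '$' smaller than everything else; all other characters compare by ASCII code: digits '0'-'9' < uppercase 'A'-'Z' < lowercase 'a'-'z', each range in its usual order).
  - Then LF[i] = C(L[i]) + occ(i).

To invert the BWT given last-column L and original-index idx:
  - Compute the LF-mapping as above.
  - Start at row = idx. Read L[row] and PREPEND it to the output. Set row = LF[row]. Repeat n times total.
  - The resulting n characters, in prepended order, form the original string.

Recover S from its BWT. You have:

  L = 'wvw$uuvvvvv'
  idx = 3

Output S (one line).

LF mapping: 9 3 10 0 1 2 4 5 6 7 8
Walk LF starting at row 3, prepending L[row]:
  step 1: row=3, L[3]='$', prepend. Next row=LF[3]=0
  step 2: row=0, L[0]='w', prepend. Next row=LF[0]=9
  step 3: row=9, L[9]='v', prepend. Next row=LF[9]=7
  step 4: row=7, L[7]='v', prepend. Next row=LF[7]=5
  step 5: row=5, L[5]='u', prepend. Next row=LF[5]=2
  step 6: row=2, L[2]='w', prepend. Next row=LF[2]=10
  step 7: row=10, L[10]='v', prepend. Next row=LF[10]=8
  step 8: row=8, L[8]='v', prepend. Next row=LF[8]=6
  step 9: row=6, L[6]='v', prepend. Next row=LF[6]=4
  step 10: row=4, L[4]='u', prepend. Next row=LF[4]=1
  step 11: row=1, L[1]='v', prepend. Next row=LF[1]=3
Reversed output: vuvvvwuvvw$

Answer: vuvvvwuvvw$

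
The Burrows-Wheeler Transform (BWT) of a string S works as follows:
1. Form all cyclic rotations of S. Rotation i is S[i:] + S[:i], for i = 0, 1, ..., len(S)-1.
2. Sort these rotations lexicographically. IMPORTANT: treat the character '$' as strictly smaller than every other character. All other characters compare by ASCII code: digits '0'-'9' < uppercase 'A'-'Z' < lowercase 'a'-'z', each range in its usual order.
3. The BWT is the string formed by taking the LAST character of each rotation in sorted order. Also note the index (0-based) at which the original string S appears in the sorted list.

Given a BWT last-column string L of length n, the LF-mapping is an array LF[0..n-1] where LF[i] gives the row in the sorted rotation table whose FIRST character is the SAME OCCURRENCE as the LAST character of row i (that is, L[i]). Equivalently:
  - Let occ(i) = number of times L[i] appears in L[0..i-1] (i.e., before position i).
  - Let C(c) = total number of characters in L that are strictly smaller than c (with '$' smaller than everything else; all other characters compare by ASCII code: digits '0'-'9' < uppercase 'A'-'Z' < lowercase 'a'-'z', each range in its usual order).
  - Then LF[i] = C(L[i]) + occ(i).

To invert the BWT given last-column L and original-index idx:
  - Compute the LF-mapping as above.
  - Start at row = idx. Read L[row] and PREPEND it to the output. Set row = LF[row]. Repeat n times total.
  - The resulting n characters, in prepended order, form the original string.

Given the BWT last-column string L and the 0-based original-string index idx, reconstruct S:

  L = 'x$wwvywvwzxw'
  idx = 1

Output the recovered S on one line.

Answer: vwwvwzxywwx$

Derivation:
LF mapping: 8 0 3 4 1 10 5 2 6 11 9 7
Walk LF starting at row 1, prepending L[row]:
  step 1: row=1, L[1]='$', prepend. Next row=LF[1]=0
  step 2: row=0, L[0]='x', prepend. Next row=LF[0]=8
  step 3: row=8, L[8]='w', prepend. Next row=LF[8]=6
  step 4: row=6, L[6]='w', prepend. Next row=LF[6]=5
  step 5: row=5, L[5]='y', prepend. Next row=LF[5]=10
  step 6: row=10, L[10]='x', prepend. Next row=LF[10]=9
  step 7: row=9, L[9]='z', prepend. Next row=LF[9]=11
  step 8: row=11, L[11]='w', prepend. Next row=LF[11]=7
  step 9: row=7, L[7]='v', prepend. Next row=LF[7]=2
  step 10: row=2, L[2]='w', prepend. Next row=LF[2]=3
  step 11: row=3, L[3]='w', prepend. Next row=LF[3]=4
  step 12: row=4, L[4]='v', prepend. Next row=LF[4]=1
Reversed output: vwwvwzxywwx$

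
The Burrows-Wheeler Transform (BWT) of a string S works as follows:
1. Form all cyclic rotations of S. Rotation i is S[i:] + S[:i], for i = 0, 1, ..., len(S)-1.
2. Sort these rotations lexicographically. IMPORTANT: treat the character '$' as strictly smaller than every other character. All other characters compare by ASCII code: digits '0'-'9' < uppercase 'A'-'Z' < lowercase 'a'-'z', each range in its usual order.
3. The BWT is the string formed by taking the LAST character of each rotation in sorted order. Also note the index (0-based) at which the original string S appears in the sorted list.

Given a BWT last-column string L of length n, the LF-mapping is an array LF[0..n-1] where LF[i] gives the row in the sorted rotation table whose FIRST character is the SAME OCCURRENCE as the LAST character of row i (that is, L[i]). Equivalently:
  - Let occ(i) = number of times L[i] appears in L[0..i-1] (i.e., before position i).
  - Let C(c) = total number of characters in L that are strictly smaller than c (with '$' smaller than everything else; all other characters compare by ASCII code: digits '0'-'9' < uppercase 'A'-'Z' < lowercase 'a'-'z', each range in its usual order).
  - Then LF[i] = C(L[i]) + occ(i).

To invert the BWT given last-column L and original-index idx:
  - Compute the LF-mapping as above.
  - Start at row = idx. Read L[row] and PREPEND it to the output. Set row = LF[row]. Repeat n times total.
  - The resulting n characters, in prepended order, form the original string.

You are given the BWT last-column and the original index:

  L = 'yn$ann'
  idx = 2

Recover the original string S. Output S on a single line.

LF mapping: 5 2 0 1 3 4
Walk LF starting at row 2, prepending L[row]:
  step 1: row=2, L[2]='$', prepend. Next row=LF[2]=0
  step 2: row=0, L[0]='y', prepend. Next row=LF[0]=5
  step 3: row=5, L[5]='n', prepend. Next row=LF[5]=4
  step 4: row=4, L[4]='n', prepend. Next row=LF[4]=3
  step 5: row=3, L[3]='a', prepend. Next row=LF[3]=1
  step 6: row=1, L[1]='n', prepend. Next row=LF[1]=2
Reversed output: nanny$

Answer: nanny$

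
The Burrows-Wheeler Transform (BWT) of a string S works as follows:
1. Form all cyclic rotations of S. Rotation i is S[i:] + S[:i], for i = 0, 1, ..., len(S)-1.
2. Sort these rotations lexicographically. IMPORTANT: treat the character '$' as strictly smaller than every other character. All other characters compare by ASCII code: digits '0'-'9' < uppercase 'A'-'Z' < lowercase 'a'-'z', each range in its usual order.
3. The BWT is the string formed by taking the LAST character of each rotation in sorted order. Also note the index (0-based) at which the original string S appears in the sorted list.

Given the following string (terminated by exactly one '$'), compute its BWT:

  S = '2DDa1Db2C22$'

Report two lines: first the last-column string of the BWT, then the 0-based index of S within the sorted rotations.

Answer: 2a2Cb$22D1DD
5

Derivation:
All 12 rotations (rotation i = S[i:]+S[:i]):
  rot[0] = 2DDa1Db2C22$
  rot[1] = DDa1Db2C22$2
  rot[2] = Da1Db2C22$2D
  rot[3] = a1Db2C22$2DD
  rot[4] = 1Db2C22$2DDa
  rot[5] = Db2C22$2DDa1
  rot[6] = b2C22$2DDa1D
  rot[7] = 2C22$2DDa1Db
  rot[8] = C22$2DDa1Db2
  rot[9] = 22$2DDa1Db2C
  rot[10] = 2$2DDa1Db2C2
  rot[11] = $2DDa1Db2C22
Sorted (with $ < everything):
  sorted[0] = $2DDa1Db2C22  (last char: '2')
  sorted[1] = 1Db2C22$2DDa  (last char: 'a')
  sorted[2] = 2$2DDa1Db2C2  (last char: '2')
  sorted[3] = 22$2DDa1Db2C  (last char: 'C')
  sorted[4] = 2C22$2DDa1Db  (last char: 'b')
  sorted[5] = 2DDa1Db2C22$  (last char: '$')
  sorted[6] = C22$2DDa1Db2  (last char: '2')
  sorted[7] = DDa1Db2C22$2  (last char: '2')
  sorted[8] = Da1Db2C22$2D  (last char: 'D')
  sorted[9] = Db2C22$2DDa1  (last char: '1')
  sorted[10] = a1Db2C22$2DD  (last char: 'D')
  sorted[11] = b2C22$2DDa1D  (last char: 'D')
Last column: 2a2Cb$22D1DD
Original string S is at sorted index 5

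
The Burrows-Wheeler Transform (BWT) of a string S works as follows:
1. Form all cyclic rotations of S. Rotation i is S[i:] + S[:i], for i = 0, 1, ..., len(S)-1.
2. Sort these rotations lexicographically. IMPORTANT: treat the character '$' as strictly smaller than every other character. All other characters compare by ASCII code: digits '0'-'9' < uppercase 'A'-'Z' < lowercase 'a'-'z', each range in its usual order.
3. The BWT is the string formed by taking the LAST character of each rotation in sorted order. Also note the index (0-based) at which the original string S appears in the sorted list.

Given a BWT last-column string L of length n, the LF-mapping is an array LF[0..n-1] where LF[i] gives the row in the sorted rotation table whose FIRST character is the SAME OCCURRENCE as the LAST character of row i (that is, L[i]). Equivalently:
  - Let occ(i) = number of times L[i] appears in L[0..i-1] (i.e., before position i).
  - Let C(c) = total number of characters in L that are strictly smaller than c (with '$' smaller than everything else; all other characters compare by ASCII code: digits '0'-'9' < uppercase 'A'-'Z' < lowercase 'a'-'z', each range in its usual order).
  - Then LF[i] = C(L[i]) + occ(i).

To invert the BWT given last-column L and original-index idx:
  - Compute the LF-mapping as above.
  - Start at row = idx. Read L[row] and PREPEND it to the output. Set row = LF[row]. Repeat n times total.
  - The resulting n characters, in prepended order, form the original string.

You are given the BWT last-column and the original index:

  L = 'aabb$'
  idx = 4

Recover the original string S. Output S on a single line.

LF mapping: 1 2 3 4 0
Walk LF starting at row 4, prepending L[row]:
  step 1: row=4, L[4]='$', prepend. Next row=LF[4]=0
  step 2: row=0, L[0]='a', prepend. Next row=LF[0]=1
  step 3: row=1, L[1]='a', prepend. Next row=LF[1]=2
  step 4: row=2, L[2]='b', prepend. Next row=LF[2]=3
  step 5: row=3, L[3]='b', prepend. Next row=LF[3]=4
Reversed output: bbaa$

Answer: bbaa$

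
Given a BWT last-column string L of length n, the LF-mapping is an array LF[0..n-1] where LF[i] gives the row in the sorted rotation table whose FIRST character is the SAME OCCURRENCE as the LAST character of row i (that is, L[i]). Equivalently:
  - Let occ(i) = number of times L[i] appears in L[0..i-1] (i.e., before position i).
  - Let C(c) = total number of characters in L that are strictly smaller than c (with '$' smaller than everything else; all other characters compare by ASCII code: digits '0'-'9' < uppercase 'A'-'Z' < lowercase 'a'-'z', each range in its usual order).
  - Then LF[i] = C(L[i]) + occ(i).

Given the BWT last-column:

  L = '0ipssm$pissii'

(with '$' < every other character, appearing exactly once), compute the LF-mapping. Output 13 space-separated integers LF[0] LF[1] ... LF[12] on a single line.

Answer: 1 2 7 9 10 6 0 8 3 11 12 4 5

Derivation:
Char counts: '$':1, '0':1, 'i':4, 'm':1, 'p':2, 's':4
C (first-col start): C('$')=0, C('0')=1, C('i')=2, C('m')=6, C('p')=7, C('s')=9
L[0]='0': occ=0, LF[0]=C('0')+0=1+0=1
L[1]='i': occ=0, LF[1]=C('i')+0=2+0=2
L[2]='p': occ=0, LF[2]=C('p')+0=7+0=7
L[3]='s': occ=0, LF[3]=C('s')+0=9+0=9
L[4]='s': occ=1, LF[4]=C('s')+1=9+1=10
L[5]='m': occ=0, LF[5]=C('m')+0=6+0=6
L[6]='$': occ=0, LF[6]=C('$')+0=0+0=0
L[7]='p': occ=1, LF[7]=C('p')+1=7+1=8
L[8]='i': occ=1, LF[8]=C('i')+1=2+1=3
L[9]='s': occ=2, LF[9]=C('s')+2=9+2=11
L[10]='s': occ=3, LF[10]=C('s')+3=9+3=12
L[11]='i': occ=2, LF[11]=C('i')+2=2+2=4
L[12]='i': occ=3, LF[12]=C('i')+3=2+3=5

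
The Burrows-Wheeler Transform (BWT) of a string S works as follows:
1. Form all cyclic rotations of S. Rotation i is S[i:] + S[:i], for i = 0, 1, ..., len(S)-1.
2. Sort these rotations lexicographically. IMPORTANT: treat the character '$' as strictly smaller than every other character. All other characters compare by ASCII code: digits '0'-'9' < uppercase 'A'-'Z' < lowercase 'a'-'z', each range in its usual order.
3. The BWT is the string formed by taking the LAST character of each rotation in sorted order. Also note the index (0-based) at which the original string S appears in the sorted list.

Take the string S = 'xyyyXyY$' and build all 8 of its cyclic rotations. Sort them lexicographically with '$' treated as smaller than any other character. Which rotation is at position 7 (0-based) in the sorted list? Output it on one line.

All 8 rotations (rotation i = S[i:]+S[:i]):
  rot[0] = xyyyXyY$
  rot[1] = yyyXyY$x
  rot[2] = yyXyY$xy
  rot[3] = yXyY$xyy
  rot[4] = XyY$xyyy
  rot[5] = yY$xyyyX
  rot[6] = Y$xyyyXy
  rot[7] = $xyyyXyY
Sorted (with $ < everything):
  sorted[0] = $xyyyXyY
  sorted[1] = XyY$xyyy
  sorted[2] = Y$xyyyXy
  sorted[3] = xyyyXyY$
  sorted[4] = yXyY$xyy
  sorted[5] = yY$xyyyX
  sorted[6] = yyXyY$xy
  sorted[7] = yyyXyY$x
sorted[7] = yyyXyY$x

Answer: yyyXyY$x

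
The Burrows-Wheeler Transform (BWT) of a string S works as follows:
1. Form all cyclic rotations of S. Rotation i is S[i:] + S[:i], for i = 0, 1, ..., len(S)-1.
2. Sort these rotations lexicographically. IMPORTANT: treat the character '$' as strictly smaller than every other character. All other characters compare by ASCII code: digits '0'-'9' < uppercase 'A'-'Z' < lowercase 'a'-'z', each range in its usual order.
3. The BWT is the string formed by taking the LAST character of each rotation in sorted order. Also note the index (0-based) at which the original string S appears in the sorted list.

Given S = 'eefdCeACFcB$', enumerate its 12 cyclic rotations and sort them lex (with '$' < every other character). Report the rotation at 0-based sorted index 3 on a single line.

Answer: CFcB$eefdCeA

Derivation:
All 12 rotations (rotation i = S[i:]+S[:i]):
  rot[0] = eefdCeACFcB$
  rot[1] = efdCeACFcB$e
  rot[2] = fdCeACFcB$ee
  rot[3] = dCeACFcB$eef
  rot[4] = CeACFcB$eefd
  rot[5] = eACFcB$eefdC
  rot[6] = ACFcB$eefdCe
  rot[7] = CFcB$eefdCeA
  rot[8] = FcB$eefdCeAC
  rot[9] = cB$eefdCeACF
  rot[10] = B$eefdCeACFc
  rot[11] = $eefdCeACFcB
Sorted (with $ < everything):
  sorted[0] = $eefdCeACFcB
  sorted[1] = ACFcB$eefdCe
  sorted[2] = B$eefdCeACFc
  sorted[3] = CFcB$eefdCeA
  sorted[4] = CeACFcB$eefd
  sorted[5] = FcB$eefdCeAC
  sorted[6] = cB$eefdCeACF
  sorted[7] = dCeACFcB$eef
  sorted[8] = eACFcB$eefdC
  sorted[9] = eefdCeACFcB$
  sorted[10] = efdCeACFcB$e
  sorted[11] = fdCeACFcB$ee
sorted[3] = CFcB$eefdCeA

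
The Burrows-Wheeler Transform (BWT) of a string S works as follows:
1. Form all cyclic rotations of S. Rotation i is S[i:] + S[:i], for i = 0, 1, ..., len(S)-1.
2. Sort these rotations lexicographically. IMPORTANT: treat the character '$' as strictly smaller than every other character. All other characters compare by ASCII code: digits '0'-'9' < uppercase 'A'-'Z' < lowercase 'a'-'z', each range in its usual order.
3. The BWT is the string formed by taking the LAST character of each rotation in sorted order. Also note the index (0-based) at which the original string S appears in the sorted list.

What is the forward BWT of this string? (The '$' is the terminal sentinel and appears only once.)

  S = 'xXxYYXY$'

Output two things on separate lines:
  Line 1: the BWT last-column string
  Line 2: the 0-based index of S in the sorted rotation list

All 8 rotations (rotation i = S[i:]+S[:i]):
  rot[0] = xXxYYXY$
  rot[1] = XxYYXY$x
  rot[2] = xYYXY$xX
  rot[3] = YYXY$xXx
  rot[4] = YXY$xXxY
  rot[5] = XY$xXxYY
  rot[6] = Y$xXxYYX
  rot[7] = $xXxYYXY
Sorted (with $ < everything):
  sorted[0] = $xXxYYXY  (last char: 'Y')
  sorted[1] = XY$xXxYY  (last char: 'Y')
  sorted[2] = XxYYXY$x  (last char: 'x')
  sorted[3] = Y$xXxYYX  (last char: 'X')
  sorted[4] = YXY$xXxY  (last char: 'Y')
  sorted[5] = YYXY$xXx  (last char: 'x')
  sorted[6] = xXxYYXY$  (last char: '$')
  sorted[7] = xYYXY$xX  (last char: 'X')
Last column: YYxXYx$X
Original string S is at sorted index 6

Answer: YYxXYx$X
6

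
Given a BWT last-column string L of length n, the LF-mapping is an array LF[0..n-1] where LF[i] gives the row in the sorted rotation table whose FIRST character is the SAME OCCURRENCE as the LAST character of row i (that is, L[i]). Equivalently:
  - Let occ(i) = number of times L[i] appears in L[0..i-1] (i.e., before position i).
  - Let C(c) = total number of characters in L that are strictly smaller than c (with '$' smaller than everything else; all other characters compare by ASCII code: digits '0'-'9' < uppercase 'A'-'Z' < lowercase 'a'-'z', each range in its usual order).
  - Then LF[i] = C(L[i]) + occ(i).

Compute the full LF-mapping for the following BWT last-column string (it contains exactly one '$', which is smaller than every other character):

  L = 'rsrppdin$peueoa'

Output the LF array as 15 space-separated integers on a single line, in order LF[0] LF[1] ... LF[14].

Answer: 11 13 12 8 9 2 5 6 0 10 3 14 4 7 1

Derivation:
Char counts: '$':1, 'a':1, 'd':1, 'e':2, 'i':1, 'n':1, 'o':1, 'p':3, 'r':2, 's':1, 'u':1
C (first-col start): C('$')=0, C('a')=1, C('d')=2, C('e')=3, C('i')=5, C('n')=6, C('o')=7, C('p')=8, C('r')=11, C('s')=13, C('u')=14
L[0]='r': occ=0, LF[0]=C('r')+0=11+0=11
L[1]='s': occ=0, LF[1]=C('s')+0=13+0=13
L[2]='r': occ=1, LF[2]=C('r')+1=11+1=12
L[3]='p': occ=0, LF[3]=C('p')+0=8+0=8
L[4]='p': occ=1, LF[4]=C('p')+1=8+1=9
L[5]='d': occ=0, LF[5]=C('d')+0=2+0=2
L[6]='i': occ=0, LF[6]=C('i')+0=5+0=5
L[7]='n': occ=0, LF[7]=C('n')+0=6+0=6
L[8]='$': occ=0, LF[8]=C('$')+0=0+0=0
L[9]='p': occ=2, LF[9]=C('p')+2=8+2=10
L[10]='e': occ=0, LF[10]=C('e')+0=3+0=3
L[11]='u': occ=0, LF[11]=C('u')+0=14+0=14
L[12]='e': occ=1, LF[12]=C('e')+1=3+1=4
L[13]='o': occ=0, LF[13]=C('o')+0=7+0=7
L[14]='a': occ=0, LF[14]=C('a')+0=1+0=1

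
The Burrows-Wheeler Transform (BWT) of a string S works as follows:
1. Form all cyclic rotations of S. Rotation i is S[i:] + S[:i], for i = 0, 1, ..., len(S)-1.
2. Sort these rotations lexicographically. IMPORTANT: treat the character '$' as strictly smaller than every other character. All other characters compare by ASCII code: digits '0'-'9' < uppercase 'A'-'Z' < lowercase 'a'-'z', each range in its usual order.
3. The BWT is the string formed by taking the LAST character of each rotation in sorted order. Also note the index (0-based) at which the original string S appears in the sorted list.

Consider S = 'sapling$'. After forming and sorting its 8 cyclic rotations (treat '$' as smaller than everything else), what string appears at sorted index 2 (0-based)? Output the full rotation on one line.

All 8 rotations (rotation i = S[i:]+S[:i]):
  rot[0] = sapling$
  rot[1] = apling$s
  rot[2] = pling$sa
  rot[3] = ling$sap
  rot[4] = ing$sapl
  rot[5] = ng$sapli
  rot[6] = g$saplin
  rot[7] = $sapling
Sorted (with $ < everything):
  sorted[0] = $sapling
  sorted[1] = apling$s
  sorted[2] = g$saplin
  sorted[3] = ing$sapl
  sorted[4] = ling$sap
  sorted[5] = ng$sapli
  sorted[6] = pling$sa
  sorted[7] = sapling$
sorted[2] = g$saplin

Answer: g$saplin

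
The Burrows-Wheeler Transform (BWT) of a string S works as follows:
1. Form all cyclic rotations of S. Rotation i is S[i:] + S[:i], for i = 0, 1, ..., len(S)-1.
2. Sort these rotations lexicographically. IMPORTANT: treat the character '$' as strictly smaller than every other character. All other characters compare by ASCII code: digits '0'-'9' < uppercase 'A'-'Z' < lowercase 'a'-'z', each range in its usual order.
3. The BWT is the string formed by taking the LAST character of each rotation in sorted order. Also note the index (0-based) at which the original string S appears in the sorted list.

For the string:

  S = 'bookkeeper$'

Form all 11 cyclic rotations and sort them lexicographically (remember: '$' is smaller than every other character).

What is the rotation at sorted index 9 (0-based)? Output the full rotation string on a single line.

Answer: per$bookkee

Derivation:
All 11 rotations (rotation i = S[i:]+S[:i]):
  rot[0] = bookkeeper$
  rot[1] = ookkeeper$b
  rot[2] = okkeeper$bo
  rot[3] = kkeeper$boo
  rot[4] = keeper$book
  rot[5] = eeper$bookk
  rot[6] = eper$bookke
  rot[7] = per$bookkee
  rot[8] = er$bookkeep
  rot[9] = r$bookkeepe
  rot[10] = $bookkeeper
Sorted (with $ < everything):
  sorted[0] = $bookkeeper
  sorted[1] = bookkeeper$
  sorted[2] = eeper$bookk
  sorted[3] = eper$bookke
  sorted[4] = er$bookkeep
  sorted[5] = keeper$book
  sorted[6] = kkeeper$boo
  sorted[7] = okkeeper$bo
  sorted[8] = ookkeeper$b
  sorted[9] = per$bookkee
  sorted[10] = r$bookkeepe
sorted[9] = per$bookkee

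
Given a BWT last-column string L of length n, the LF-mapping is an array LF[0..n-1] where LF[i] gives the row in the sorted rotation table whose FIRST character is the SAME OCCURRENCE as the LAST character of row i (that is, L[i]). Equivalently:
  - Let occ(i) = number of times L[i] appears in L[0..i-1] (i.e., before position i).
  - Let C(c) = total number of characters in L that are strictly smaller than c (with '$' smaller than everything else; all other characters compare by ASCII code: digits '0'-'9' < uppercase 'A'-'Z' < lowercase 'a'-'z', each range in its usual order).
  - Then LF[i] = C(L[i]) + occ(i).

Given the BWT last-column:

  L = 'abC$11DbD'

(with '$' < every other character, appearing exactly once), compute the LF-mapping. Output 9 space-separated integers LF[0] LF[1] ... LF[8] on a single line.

Char counts: '$':1, '1':2, 'C':1, 'D':2, 'a':1, 'b':2
C (first-col start): C('$')=0, C('1')=1, C('C')=3, C('D')=4, C('a')=6, C('b')=7
L[0]='a': occ=0, LF[0]=C('a')+0=6+0=6
L[1]='b': occ=0, LF[1]=C('b')+0=7+0=7
L[2]='C': occ=0, LF[2]=C('C')+0=3+0=3
L[3]='$': occ=0, LF[3]=C('$')+0=0+0=0
L[4]='1': occ=0, LF[4]=C('1')+0=1+0=1
L[5]='1': occ=1, LF[5]=C('1')+1=1+1=2
L[6]='D': occ=0, LF[6]=C('D')+0=4+0=4
L[7]='b': occ=1, LF[7]=C('b')+1=7+1=8
L[8]='D': occ=1, LF[8]=C('D')+1=4+1=5

Answer: 6 7 3 0 1 2 4 8 5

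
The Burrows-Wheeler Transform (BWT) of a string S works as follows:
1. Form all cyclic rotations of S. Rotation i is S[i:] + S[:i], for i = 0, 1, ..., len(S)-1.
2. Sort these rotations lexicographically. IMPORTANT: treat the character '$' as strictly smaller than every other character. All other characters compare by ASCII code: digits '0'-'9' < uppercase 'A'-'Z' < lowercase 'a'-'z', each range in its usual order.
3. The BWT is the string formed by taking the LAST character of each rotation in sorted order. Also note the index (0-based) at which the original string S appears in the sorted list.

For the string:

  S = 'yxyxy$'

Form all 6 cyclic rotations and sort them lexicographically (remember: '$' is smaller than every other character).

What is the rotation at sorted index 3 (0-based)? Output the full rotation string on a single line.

Answer: y$yxyx

Derivation:
All 6 rotations (rotation i = S[i:]+S[:i]):
  rot[0] = yxyxy$
  rot[1] = xyxy$y
  rot[2] = yxy$yx
  rot[3] = xy$yxy
  rot[4] = y$yxyx
  rot[5] = $yxyxy
Sorted (with $ < everything):
  sorted[0] = $yxyxy
  sorted[1] = xy$yxy
  sorted[2] = xyxy$y
  sorted[3] = y$yxyx
  sorted[4] = yxy$yx
  sorted[5] = yxyxy$
sorted[3] = y$yxyx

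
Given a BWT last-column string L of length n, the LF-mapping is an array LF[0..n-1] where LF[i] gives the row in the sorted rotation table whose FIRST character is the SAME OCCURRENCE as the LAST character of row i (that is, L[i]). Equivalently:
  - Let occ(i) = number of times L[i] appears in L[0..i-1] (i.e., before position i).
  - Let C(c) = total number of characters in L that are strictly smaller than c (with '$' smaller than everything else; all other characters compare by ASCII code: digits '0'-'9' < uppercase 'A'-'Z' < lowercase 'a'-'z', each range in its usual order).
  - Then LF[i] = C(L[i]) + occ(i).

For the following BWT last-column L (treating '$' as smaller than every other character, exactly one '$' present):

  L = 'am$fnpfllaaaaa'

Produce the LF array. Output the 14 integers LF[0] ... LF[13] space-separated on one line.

Answer: 1 11 0 7 12 13 8 9 10 2 3 4 5 6

Derivation:
Char counts: '$':1, 'a':6, 'f':2, 'l':2, 'm':1, 'n':1, 'p':1
C (first-col start): C('$')=0, C('a')=1, C('f')=7, C('l')=9, C('m')=11, C('n')=12, C('p')=13
L[0]='a': occ=0, LF[0]=C('a')+0=1+0=1
L[1]='m': occ=0, LF[1]=C('m')+0=11+0=11
L[2]='$': occ=0, LF[2]=C('$')+0=0+0=0
L[3]='f': occ=0, LF[3]=C('f')+0=7+0=7
L[4]='n': occ=0, LF[4]=C('n')+0=12+0=12
L[5]='p': occ=0, LF[5]=C('p')+0=13+0=13
L[6]='f': occ=1, LF[6]=C('f')+1=7+1=8
L[7]='l': occ=0, LF[7]=C('l')+0=9+0=9
L[8]='l': occ=1, LF[8]=C('l')+1=9+1=10
L[9]='a': occ=1, LF[9]=C('a')+1=1+1=2
L[10]='a': occ=2, LF[10]=C('a')+2=1+2=3
L[11]='a': occ=3, LF[11]=C('a')+3=1+3=4
L[12]='a': occ=4, LF[12]=C('a')+4=1+4=5
L[13]='a': occ=5, LF[13]=C('a')+5=1+5=6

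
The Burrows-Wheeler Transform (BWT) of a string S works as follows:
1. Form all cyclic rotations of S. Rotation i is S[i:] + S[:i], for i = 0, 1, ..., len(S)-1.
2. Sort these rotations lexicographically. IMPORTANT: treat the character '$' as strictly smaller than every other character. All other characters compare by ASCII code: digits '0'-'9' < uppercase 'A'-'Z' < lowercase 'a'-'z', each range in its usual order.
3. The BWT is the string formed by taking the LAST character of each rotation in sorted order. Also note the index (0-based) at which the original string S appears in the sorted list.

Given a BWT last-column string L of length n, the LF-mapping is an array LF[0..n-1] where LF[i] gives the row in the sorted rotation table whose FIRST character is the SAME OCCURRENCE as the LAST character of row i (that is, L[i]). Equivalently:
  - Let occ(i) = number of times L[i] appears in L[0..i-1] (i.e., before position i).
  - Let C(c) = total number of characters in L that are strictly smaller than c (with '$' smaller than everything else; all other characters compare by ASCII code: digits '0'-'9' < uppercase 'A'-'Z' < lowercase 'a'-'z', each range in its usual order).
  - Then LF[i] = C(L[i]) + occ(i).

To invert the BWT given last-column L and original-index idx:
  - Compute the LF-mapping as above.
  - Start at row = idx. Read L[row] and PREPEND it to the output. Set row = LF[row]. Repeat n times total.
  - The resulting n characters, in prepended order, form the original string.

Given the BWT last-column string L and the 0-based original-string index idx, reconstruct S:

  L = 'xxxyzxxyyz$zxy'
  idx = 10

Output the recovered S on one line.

Answer: yzzxxxzyyyxxx$

Derivation:
LF mapping: 1 2 3 7 11 4 5 8 9 12 0 13 6 10
Walk LF starting at row 10, prepending L[row]:
  step 1: row=10, L[10]='$', prepend. Next row=LF[10]=0
  step 2: row=0, L[0]='x', prepend. Next row=LF[0]=1
  step 3: row=1, L[1]='x', prepend. Next row=LF[1]=2
  step 4: row=2, L[2]='x', prepend. Next row=LF[2]=3
  step 5: row=3, L[3]='y', prepend. Next row=LF[3]=7
  step 6: row=7, L[7]='y', prepend. Next row=LF[7]=8
  step 7: row=8, L[8]='y', prepend. Next row=LF[8]=9
  step 8: row=9, L[9]='z', prepend. Next row=LF[9]=12
  step 9: row=12, L[12]='x', prepend. Next row=LF[12]=6
  step 10: row=6, L[6]='x', prepend. Next row=LF[6]=5
  step 11: row=5, L[5]='x', prepend. Next row=LF[5]=4
  step 12: row=4, L[4]='z', prepend. Next row=LF[4]=11
  step 13: row=11, L[11]='z', prepend. Next row=LF[11]=13
  step 14: row=13, L[13]='y', prepend. Next row=LF[13]=10
Reversed output: yzzxxxzyyyxxx$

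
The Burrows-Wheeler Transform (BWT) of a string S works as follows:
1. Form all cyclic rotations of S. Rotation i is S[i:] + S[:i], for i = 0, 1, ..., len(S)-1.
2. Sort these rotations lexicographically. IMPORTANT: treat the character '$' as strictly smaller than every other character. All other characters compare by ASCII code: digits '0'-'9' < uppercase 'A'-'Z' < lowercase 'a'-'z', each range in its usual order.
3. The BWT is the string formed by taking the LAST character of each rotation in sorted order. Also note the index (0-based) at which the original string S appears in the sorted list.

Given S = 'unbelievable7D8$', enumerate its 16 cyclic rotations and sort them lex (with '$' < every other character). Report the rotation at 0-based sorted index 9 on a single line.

Answer: evable7D8$unbeli

Derivation:
All 16 rotations (rotation i = S[i:]+S[:i]):
  rot[0] = unbelievable7D8$
  rot[1] = nbelievable7D8$u
  rot[2] = believable7D8$un
  rot[3] = elievable7D8$unb
  rot[4] = lievable7D8$unbe
  rot[5] = ievable7D8$unbel
  rot[6] = evable7D8$unbeli
  rot[7] = vable7D8$unbelie
  rot[8] = able7D8$unbeliev
  rot[9] = ble7D8$unbelieva
  rot[10] = le7D8$unbelievab
  rot[11] = e7D8$unbelievabl
  rot[12] = 7D8$unbelievable
  rot[13] = D8$unbelievable7
  rot[14] = 8$unbelievable7D
  rot[15] = $unbelievable7D8
Sorted (with $ < everything):
  sorted[0] = $unbelievable7D8
  sorted[1] = 7D8$unbelievable
  sorted[2] = 8$unbelievable7D
  sorted[3] = D8$unbelievable7
  sorted[4] = able7D8$unbeliev
  sorted[5] = believable7D8$un
  sorted[6] = ble7D8$unbelieva
  sorted[7] = e7D8$unbelievabl
  sorted[8] = elievable7D8$unb
  sorted[9] = evable7D8$unbeli
  sorted[10] = ievable7D8$unbel
  sorted[11] = le7D8$unbelievab
  sorted[12] = lievable7D8$unbe
  sorted[13] = nbelievable7D8$u
  sorted[14] = unbelievable7D8$
  sorted[15] = vable7D8$unbelie
sorted[9] = evable7D8$unbeli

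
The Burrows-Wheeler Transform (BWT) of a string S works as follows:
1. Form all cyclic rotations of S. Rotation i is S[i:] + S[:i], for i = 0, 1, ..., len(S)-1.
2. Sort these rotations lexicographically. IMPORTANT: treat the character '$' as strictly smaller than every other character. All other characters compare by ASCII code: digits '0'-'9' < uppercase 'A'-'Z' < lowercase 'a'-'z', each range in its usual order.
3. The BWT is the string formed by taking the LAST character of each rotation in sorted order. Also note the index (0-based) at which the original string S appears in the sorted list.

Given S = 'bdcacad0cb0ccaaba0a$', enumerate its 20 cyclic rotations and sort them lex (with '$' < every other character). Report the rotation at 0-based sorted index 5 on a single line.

Answer: a0a$bdcacad0cb0ccaab

Derivation:
All 20 rotations (rotation i = S[i:]+S[:i]):
  rot[0] = bdcacad0cb0ccaaba0a$
  rot[1] = dcacad0cb0ccaaba0a$b
  rot[2] = cacad0cb0ccaaba0a$bd
  rot[3] = acad0cb0ccaaba0a$bdc
  rot[4] = cad0cb0ccaaba0a$bdca
  rot[5] = ad0cb0ccaaba0a$bdcac
  rot[6] = d0cb0ccaaba0a$bdcaca
  rot[7] = 0cb0ccaaba0a$bdcacad
  rot[8] = cb0ccaaba0a$bdcacad0
  rot[9] = b0ccaaba0a$bdcacad0c
  rot[10] = 0ccaaba0a$bdcacad0cb
  rot[11] = ccaaba0a$bdcacad0cb0
  rot[12] = caaba0a$bdcacad0cb0c
  rot[13] = aaba0a$bdcacad0cb0cc
  rot[14] = aba0a$bdcacad0cb0cca
  rot[15] = ba0a$bdcacad0cb0ccaa
  rot[16] = a0a$bdcacad0cb0ccaab
  rot[17] = 0a$bdcacad0cb0ccaaba
  rot[18] = a$bdcacad0cb0ccaaba0
  rot[19] = $bdcacad0cb0ccaaba0a
Sorted (with $ < everything):
  sorted[0] = $bdcacad0cb0ccaaba0a
  sorted[1] = 0a$bdcacad0cb0ccaaba
  sorted[2] = 0cb0ccaaba0a$bdcacad
  sorted[3] = 0ccaaba0a$bdcacad0cb
  sorted[4] = a$bdcacad0cb0ccaaba0
  sorted[5] = a0a$bdcacad0cb0ccaab
  sorted[6] = aaba0a$bdcacad0cb0cc
  sorted[7] = aba0a$bdcacad0cb0cca
  sorted[8] = acad0cb0ccaaba0a$bdc
  sorted[9] = ad0cb0ccaaba0a$bdcac
  sorted[10] = b0ccaaba0a$bdcacad0c
  sorted[11] = ba0a$bdcacad0cb0ccaa
  sorted[12] = bdcacad0cb0ccaaba0a$
  sorted[13] = caaba0a$bdcacad0cb0c
  sorted[14] = cacad0cb0ccaaba0a$bd
  sorted[15] = cad0cb0ccaaba0a$bdca
  sorted[16] = cb0ccaaba0a$bdcacad0
  sorted[17] = ccaaba0a$bdcacad0cb0
  sorted[18] = d0cb0ccaaba0a$bdcaca
  sorted[19] = dcacad0cb0ccaaba0a$b
sorted[5] = a0a$bdcacad0cb0ccaab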